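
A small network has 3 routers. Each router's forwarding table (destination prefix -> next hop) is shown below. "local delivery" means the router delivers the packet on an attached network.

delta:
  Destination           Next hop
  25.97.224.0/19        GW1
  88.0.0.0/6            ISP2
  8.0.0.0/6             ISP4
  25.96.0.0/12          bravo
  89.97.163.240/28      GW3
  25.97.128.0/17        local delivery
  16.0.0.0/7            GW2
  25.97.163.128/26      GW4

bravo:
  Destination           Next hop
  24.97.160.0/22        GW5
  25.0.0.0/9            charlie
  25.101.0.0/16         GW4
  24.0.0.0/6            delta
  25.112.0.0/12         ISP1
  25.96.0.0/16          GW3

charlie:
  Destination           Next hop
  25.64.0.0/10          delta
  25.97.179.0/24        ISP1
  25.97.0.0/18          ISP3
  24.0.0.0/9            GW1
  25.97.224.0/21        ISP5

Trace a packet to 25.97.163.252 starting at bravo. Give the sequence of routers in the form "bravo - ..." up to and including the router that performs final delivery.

At bravo: longest match for 25.97.163.252 is 25.0.0.0/9 -> charlie
At charlie: longest match for 25.97.163.252 is 25.64.0.0/10 -> delta
At delta: longest match for 25.97.163.252 is 25.97.128.0/17 -> local delivery

bravo - charlie - delta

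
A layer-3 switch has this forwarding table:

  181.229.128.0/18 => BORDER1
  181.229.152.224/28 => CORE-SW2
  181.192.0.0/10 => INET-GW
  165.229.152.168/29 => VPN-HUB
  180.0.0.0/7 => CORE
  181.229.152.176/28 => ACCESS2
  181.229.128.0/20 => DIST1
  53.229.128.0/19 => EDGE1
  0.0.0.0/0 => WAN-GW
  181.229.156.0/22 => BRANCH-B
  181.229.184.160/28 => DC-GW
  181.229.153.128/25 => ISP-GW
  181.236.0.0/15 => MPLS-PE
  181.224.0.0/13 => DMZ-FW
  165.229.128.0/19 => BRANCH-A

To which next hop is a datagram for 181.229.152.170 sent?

Routes whose prefix contains 181.229.152.170:
  0.0.0.0/0 (default, matches everything) -> WAN-GW
  180.0.0.0/7 (180.0.0.0 - 181.255.255.255) -> CORE
  181.192.0.0/10 (181.192.0.0 - 181.255.255.255) -> INET-GW
  181.224.0.0/13 (181.224.0.0 - 181.231.255.255) -> DMZ-FW
  181.229.128.0/18 (181.229.128.0 - 181.229.191.255) -> BORDER1
More-specific entries that do NOT match:
  165.229.152.168/29 (165.229.152.168 - 165.229.152.175) does not contain 181.229.152.170
  181.229.152.224/28 (181.229.152.224 - 181.229.152.239) does not contain 181.229.152.170
  181.229.152.176/28 (181.229.152.176 - 181.229.152.191) does not contain 181.229.152.170
  181.229.184.160/28 (181.229.184.160 - 181.229.184.175) does not contain 181.229.152.170
  181.229.153.128/25 (181.229.153.128 - 181.229.153.255) does not contain 181.229.152.170
  181.229.156.0/22 (181.229.156.0 - 181.229.159.255) does not contain 181.229.152.170
  181.229.128.0/20 (181.229.128.0 - 181.229.143.255) does not contain 181.229.152.170
  53.229.128.0/19 (53.229.128.0 - 53.229.159.255) does not contain 181.229.152.170
  165.229.128.0/19 (165.229.128.0 - 165.229.159.255) does not contain 181.229.152.170
Longest matching prefix is /18 -> next hop BORDER1.

BORDER1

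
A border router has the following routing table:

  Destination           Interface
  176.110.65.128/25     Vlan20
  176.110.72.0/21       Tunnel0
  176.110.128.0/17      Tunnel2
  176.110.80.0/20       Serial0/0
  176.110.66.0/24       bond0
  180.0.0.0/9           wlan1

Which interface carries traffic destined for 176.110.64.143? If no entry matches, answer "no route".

No entry's prefix contains 176.110.64.143; there is no default route.

no route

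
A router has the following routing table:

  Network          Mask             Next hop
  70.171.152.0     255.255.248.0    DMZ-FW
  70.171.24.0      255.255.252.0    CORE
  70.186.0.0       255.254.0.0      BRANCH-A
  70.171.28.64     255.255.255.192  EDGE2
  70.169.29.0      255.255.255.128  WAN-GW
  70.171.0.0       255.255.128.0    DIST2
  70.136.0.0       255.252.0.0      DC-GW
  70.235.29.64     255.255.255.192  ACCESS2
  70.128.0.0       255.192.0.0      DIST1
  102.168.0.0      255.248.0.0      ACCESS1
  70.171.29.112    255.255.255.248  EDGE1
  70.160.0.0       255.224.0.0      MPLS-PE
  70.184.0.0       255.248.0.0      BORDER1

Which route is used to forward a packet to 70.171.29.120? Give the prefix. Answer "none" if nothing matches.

Entries matching 70.171.29.120:
  70.128.0.0/10 (70.128.0.0 - 70.191.255.255)
  70.160.0.0/11 (70.160.0.0 - 70.191.255.255)
  70.171.0.0/17 (70.171.0.0 - 70.171.127.255)
Most specific is 70.171.0.0/17.

70.171.0.0/17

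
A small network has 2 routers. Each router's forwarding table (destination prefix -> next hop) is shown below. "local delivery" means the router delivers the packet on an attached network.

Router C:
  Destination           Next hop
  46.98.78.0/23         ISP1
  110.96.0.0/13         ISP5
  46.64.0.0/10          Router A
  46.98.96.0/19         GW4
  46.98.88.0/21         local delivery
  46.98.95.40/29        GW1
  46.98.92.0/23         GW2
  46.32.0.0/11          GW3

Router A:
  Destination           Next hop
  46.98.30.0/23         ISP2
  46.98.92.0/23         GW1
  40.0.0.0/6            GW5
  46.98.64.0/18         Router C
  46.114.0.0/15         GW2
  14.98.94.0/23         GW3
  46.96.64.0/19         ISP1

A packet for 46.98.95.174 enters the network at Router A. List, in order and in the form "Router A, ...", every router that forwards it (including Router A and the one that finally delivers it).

Router A, Router C

At Router A: longest match for 46.98.95.174 is 46.98.64.0/18 -> Router C
At Router C: longest match for 46.98.95.174 is 46.98.88.0/21 -> local delivery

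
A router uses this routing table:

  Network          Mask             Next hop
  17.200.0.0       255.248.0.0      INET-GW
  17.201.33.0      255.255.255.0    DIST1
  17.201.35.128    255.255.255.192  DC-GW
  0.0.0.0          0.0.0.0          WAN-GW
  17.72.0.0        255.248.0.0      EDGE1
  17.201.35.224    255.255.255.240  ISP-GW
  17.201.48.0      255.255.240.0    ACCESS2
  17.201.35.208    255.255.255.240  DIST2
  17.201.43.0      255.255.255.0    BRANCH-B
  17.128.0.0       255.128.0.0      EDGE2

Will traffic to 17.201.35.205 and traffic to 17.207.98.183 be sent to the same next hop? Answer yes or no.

17.201.35.205: longest match 17.200.0.0/13 -> INET-GW
17.207.98.183: longest match 17.200.0.0/13 -> INET-GW

yes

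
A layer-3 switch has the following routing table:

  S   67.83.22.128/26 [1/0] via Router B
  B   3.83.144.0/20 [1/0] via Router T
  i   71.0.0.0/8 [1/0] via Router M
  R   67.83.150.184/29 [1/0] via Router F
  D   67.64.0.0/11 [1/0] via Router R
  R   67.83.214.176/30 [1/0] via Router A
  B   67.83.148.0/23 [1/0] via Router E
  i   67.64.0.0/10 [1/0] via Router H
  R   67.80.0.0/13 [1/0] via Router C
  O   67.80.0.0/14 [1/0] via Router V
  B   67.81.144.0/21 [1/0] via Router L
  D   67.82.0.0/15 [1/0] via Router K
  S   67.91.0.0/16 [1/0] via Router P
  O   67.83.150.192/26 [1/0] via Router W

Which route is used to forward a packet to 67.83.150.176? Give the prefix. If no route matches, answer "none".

Entries matching 67.83.150.176:
  67.64.0.0/10 (67.64.0.0 - 67.127.255.255)
  67.64.0.0/11 (67.64.0.0 - 67.95.255.255)
  67.80.0.0/13 (67.80.0.0 - 67.87.255.255)
  67.80.0.0/14 (67.80.0.0 - 67.83.255.255)
  67.82.0.0/15 (67.82.0.0 - 67.83.255.255)
Most specific is 67.82.0.0/15.

67.82.0.0/15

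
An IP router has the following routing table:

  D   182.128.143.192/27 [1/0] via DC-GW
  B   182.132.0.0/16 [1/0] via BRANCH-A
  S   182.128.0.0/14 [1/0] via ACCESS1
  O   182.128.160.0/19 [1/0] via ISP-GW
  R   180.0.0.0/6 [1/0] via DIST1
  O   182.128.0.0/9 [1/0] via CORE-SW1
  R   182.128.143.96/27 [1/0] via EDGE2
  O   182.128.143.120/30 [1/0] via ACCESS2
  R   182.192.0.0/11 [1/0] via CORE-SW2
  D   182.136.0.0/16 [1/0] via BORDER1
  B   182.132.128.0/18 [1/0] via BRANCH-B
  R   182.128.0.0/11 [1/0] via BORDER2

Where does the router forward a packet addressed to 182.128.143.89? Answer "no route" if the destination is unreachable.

ACCESS1

Routes whose prefix contains 182.128.143.89:
  180.0.0.0/6 (180.0.0.0 - 183.255.255.255) -> DIST1
  182.128.0.0/9 (182.128.0.0 - 182.255.255.255) -> CORE-SW1
  182.128.0.0/11 (182.128.0.0 - 182.159.255.255) -> BORDER2
  182.128.0.0/14 (182.128.0.0 - 182.131.255.255) -> ACCESS1
More-specific entries that do NOT match:
  182.128.143.120/30 (182.128.143.120 - 182.128.143.123) does not contain 182.128.143.89
  182.128.143.192/27 (182.128.143.192 - 182.128.143.223) does not contain 182.128.143.89
  182.128.143.96/27 (182.128.143.96 - 182.128.143.127) does not contain 182.128.143.89
  182.128.160.0/19 (182.128.160.0 - 182.128.191.255) does not contain 182.128.143.89
  182.132.128.0/18 (182.132.128.0 - 182.132.191.255) does not contain 182.128.143.89
  182.132.0.0/16 (182.132.0.0 - 182.132.255.255) does not contain 182.128.143.89
  182.136.0.0/16 (182.136.0.0 - 182.136.255.255) does not contain 182.128.143.89
Longest matching prefix is /14 -> next hop ACCESS1.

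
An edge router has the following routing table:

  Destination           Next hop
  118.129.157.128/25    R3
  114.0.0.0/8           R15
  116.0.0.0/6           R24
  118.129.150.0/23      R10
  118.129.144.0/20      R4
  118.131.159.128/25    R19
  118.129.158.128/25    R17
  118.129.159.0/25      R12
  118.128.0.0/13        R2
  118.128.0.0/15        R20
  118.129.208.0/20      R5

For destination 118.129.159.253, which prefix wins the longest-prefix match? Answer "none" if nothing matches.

118.129.144.0/20

Entries matching 118.129.159.253:
  116.0.0.0/6 (116.0.0.0 - 119.255.255.255)
  118.128.0.0/13 (118.128.0.0 - 118.135.255.255)
  118.128.0.0/15 (118.128.0.0 - 118.129.255.255)
  118.129.144.0/20 (118.129.144.0 - 118.129.159.255)
Most specific is 118.129.144.0/20.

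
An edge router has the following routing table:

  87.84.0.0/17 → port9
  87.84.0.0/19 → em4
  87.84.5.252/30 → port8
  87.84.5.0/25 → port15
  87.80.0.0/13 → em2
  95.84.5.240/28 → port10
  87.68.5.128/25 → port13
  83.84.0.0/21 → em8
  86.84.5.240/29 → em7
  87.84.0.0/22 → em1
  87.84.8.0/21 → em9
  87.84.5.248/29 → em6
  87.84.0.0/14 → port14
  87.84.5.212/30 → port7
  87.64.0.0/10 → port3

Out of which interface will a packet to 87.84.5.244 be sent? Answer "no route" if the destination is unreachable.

Routes whose prefix contains 87.84.5.244:
  87.64.0.0/10 (87.64.0.0 - 87.127.255.255) -> port3
  87.80.0.0/13 (87.80.0.0 - 87.87.255.255) -> em2
  87.84.0.0/14 (87.84.0.0 - 87.87.255.255) -> port14
  87.84.0.0/17 (87.84.0.0 - 87.84.127.255) -> port9
  87.84.0.0/19 (87.84.0.0 - 87.84.31.255) -> em4
More-specific entries that do NOT match:
  87.84.5.252/30 (87.84.5.252 - 87.84.5.255) does not contain 87.84.5.244
  87.84.5.212/30 (87.84.5.212 - 87.84.5.215) does not contain 87.84.5.244
  86.84.5.240/29 (86.84.5.240 - 86.84.5.247) does not contain 87.84.5.244
  87.84.5.248/29 (87.84.5.248 - 87.84.5.255) does not contain 87.84.5.244
  95.84.5.240/28 (95.84.5.240 - 95.84.5.255) does not contain 87.84.5.244
  87.84.5.0/25 (87.84.5.0 - 87.84.5.127) does not contain 87.84.5.244
  87.68.5.128/25 (87.68.5.128 - 87.68.5.255) does not contain 87.84.5.244
  87.84.0.0/22 (87.84.0.0 - 87.84.3.255) does not contain 87.84.5.244
  83.84.0.0/21 (83.84.0.0 - 83.84.7.255) does not contain 87.84.5.244
  87.84.8.0/21 (87.84.8.0 - 87.84.15.255) does not contain 87.84.5.244
Longest matching prefix is /19 -> interface em4.

em4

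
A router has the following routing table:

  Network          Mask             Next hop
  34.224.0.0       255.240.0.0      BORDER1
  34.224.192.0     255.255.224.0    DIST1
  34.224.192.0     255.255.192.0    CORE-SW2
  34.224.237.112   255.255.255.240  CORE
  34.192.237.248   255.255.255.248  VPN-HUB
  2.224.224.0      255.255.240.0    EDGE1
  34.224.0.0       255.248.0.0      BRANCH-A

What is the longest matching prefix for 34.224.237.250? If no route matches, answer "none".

Entries matching 34.224.237.250:
  34.224.0.0/12 (34.224.0.0 - 34.239.255.255)
  34.224.0.0/13 (34.224.0.0 - 34.231.255.255)
  34.224.192.0/18 (34.224.192.0 - 34.224.255.255)
Most specific is 34.224.192.0/18.

34.224.192.0/18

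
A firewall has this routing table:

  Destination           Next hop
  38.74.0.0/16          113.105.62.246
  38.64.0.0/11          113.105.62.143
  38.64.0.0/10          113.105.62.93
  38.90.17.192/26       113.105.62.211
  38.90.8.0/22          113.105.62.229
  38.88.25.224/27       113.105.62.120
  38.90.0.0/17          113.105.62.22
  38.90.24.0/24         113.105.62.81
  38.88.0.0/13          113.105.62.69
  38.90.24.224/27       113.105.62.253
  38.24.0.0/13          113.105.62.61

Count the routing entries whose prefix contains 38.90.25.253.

Prefixes containing 38.90.25.253:
  38.64.0.0/10 (38.64.0.0 - 38.127.255.255)
  38.64.0.0/11 (38.64.0.0 - 38.95.255.255)
  38.88.0.0/13 (38.88.0.0 - 38.95.255.255)
  38.90.0.0/17 (38.90.0.0 - 38.90.127.255)
Total matching entries: 4.

4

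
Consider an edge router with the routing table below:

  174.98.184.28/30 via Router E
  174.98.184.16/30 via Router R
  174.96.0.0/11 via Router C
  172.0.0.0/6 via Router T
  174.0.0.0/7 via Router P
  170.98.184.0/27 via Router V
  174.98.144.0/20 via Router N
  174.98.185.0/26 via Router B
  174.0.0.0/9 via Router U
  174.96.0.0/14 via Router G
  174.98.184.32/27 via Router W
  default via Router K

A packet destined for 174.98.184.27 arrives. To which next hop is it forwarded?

Router G

Routes whose prefix contains 174.98.184.27:
  0.0.0.0/0 (default, matches everything) -> Router K
  172.0.0.0/6 (172.0.0.0 - 175.255.255.255) -> Router T
  174.0.0.0/7 (174.0.0.0 - 175.255.255.255) -> Router P
  174.0.0.0/9 (174.0.0.0 - 174.127.255.255) -> Router U
  174.96.0.0/11 (174.96.0.0 - 174.127.255.255) -> Router C
  174.96.0.0/14 (174.96.0.0 - 174.99.255.255) -> Router G
More-specific entries that do NOT match:
  174.98.184.28/30 (174.98.184.28 - 174.98.184.31) does not contain 174.98.184.27
  174.98.184.16/30 (174.98.184.16 - 174.98.184.19) does not contain 174.98.184.27
  170.98.184.0/27 (170.98.184.0 - 170.98.184.31) does not contain 174.98.184.27
  174.98.184.32/27 (174.98.184.32 - 174.98.184.63) does not contain 174.98.184.27
  174.98.185.0/26 (174.98.185.0 - 174.98.185.63) does not contain 174.98.184.27
  174.98.144.0/20 (174.98.144.0 - 174.98.159.255) does not contain 174.98.184.27
Longest matching prefix is /14 -> next hop Router G.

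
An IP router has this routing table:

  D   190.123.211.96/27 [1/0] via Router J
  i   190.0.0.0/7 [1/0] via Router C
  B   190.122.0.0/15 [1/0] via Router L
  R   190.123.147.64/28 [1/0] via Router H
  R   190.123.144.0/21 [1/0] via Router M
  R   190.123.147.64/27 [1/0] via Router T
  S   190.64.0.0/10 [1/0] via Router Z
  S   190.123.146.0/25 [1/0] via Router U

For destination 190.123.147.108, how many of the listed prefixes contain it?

4

Prefixes containing 190.123.147.108:
  190.0.0.0/7 (190.0.0.0 - 191.255.255.255)
  190.64.0.0/10 (190.64.0.0 - 190.127.255.255)
  190.122.0.0/15 (190.122.0.0 - 190.123.255.255)
  190.123.144.0/21 (190.123.144.0 - 190.123.151.255)
Total matching entries: 4.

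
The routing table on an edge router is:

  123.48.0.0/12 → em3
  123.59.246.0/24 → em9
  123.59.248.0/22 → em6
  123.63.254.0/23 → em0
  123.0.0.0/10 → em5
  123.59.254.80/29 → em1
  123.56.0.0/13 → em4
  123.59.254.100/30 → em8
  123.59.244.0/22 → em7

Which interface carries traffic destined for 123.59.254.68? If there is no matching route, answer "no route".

em4

Routes whose prefix contains 123.59.254.68:
  123.0.0.0/10 (123.0.0.0 - 123.63.255.255) -> em5
  123.48.0.0/12 (123.48.0.0 - 123.63.255.255) -> em3
  123.56.0.0/13 (123.56.0.0 - 123.63.255.255) -> em4
More-specific entries that do NOT match:
  123.59.254.100/30 (123.59.254.100 - 123.59.254.103) does not contain 123.59.254.68
  123.59.254.80/29 (123.59.254.80 - 123.59.254.87) does not contain 123.59.254.68
  123.59.246.0/24 (123.59.246.0 - 123.59.246.255) does not contain 123.59.254.68
  123.63.254.0/23 (123.63.254.0 - 123.63.255.255) does not contain 123.59.254.68
  123.59.248.0/22 (123.59.248.0 - 123.59.251.255) does not contain 123.59.254.68
  123.59.244.0/22 (123.59.244.0 - 123.59.247.255) does not contain 123.59.254.68
Longest matching prefix is /13 -> interface em4.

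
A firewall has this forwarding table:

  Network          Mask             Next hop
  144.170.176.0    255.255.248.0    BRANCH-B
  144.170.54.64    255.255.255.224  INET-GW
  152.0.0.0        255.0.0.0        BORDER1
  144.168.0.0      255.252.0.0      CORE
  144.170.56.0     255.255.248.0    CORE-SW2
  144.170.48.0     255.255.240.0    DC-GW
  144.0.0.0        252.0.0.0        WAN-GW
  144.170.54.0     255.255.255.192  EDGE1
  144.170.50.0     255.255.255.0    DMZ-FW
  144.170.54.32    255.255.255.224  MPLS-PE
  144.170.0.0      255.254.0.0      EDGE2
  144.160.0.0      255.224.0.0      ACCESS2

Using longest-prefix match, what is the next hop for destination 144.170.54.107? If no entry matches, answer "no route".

DC-GW

Routes whose prefix contains 144.170.54.107:
  144.0.0.0/6 (144.0.0.0 - 147.255.255.255) -> WAN-GW
  144.160.0.0/11 (144.160.0.0 - 144.191.255.255) -> ACCESS2
  144.168.0.0/14 (144.168.0.0 - 144.171.255.255) -> CORE
  144.170.0.0/15 (144.170.0.0 - 144.171.255.255) -> EDGE2
  144.170.48.0/20 (144.170.48.0 - 144.170.63.255) -> DC-GW
More-specific entries that do NOT match:
  144.170.54.64/27 (144.170.54.64 - 144.170.54.95) does not contain 144.170.54.107
  144.170.54.32/27 (144.170.54.32 - 144.170.54.63) does not contain 144.170.54.107
  144.170.54.0/26 (144.170.54.0 - 144.170.54.63) does not contain 144.170.54.107
  144.170.50.0/24 (144.170.50.0 - 144.170.50.255) does not contain 144.170.54.107
  144.170.176.0/21 (144.170.176.0 - 144.170.183.255) does not contain 144.170.54.107
  144.170.56.0/21 (144.170.56.0 - 144.170.63.255) does not contain 144.170.54.107
Longest matching prefix is /20 -> next hop DC-GW.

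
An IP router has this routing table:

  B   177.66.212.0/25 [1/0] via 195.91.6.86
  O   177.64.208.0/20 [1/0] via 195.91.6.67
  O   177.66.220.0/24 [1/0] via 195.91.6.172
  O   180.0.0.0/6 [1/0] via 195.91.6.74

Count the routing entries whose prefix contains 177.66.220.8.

1

Prefixes containing 177.66.220.8:
  177.66.220.0/24 (177.66.220.0 - 177.66.220.255)
Total matching entries: 1.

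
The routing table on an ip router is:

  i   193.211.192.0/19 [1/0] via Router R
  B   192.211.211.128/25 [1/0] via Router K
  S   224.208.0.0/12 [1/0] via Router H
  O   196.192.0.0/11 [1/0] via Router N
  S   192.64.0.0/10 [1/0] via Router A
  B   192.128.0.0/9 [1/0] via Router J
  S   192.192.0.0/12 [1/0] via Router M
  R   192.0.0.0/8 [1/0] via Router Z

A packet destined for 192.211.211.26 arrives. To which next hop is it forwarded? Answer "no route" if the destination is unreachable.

Routes whose prefix contains 192.211.211.26:
  192.0.0.0/8 (192.0.0.0 - 192.255.255.255) -> Router Z
  192.128.0.0/9 (192.128.0.0 - 192.255.255.255) -> Router J
More-specific entries that do NOT match:
  192.211.211.128/25 (192.211.211.128 - 192.211.211.255) does not contain 192.211.211.26
  193.211.192.0/19 (193.211.192.0 - 193.211.223.255) does not contain 192.211.211.26
  224.208.0.0/12 (224.208.0.0 - 224.223.255.255) does not contain 192.211.211.26
  192.192.0.0/12 (192.192.0.0 - 192.207.255.255) does not contain 192.211.211.26
  196.192.0.0/11 (196.192.0.0 - 196.223.255.255) does not contain 192.211.211.26
  192.64.0.0/10 (192.64.0.0 - 192.127.255.255) does not contain 192.211.211.26
Longest matching prefix is /9 -> next hop Router J.

Router J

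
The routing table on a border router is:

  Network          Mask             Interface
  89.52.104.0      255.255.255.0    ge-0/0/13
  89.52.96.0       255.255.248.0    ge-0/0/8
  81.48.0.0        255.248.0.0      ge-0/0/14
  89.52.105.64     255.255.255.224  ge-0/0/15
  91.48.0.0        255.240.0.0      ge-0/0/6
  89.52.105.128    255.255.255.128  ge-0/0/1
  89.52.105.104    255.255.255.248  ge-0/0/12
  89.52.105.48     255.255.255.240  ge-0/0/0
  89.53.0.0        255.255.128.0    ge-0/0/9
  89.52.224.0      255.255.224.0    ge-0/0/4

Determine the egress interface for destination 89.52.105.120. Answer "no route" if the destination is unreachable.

No entry's prefix contains 89.52.105.120; there is no default route.

no route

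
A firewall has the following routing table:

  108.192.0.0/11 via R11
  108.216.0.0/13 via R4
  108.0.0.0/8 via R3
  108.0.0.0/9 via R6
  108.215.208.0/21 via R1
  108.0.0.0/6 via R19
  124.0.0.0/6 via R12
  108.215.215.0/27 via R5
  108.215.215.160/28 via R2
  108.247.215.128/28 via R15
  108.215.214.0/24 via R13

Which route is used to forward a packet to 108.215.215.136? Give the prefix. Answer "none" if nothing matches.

Entries matching 108.215.215.136:
  108.0.0.0/6 (108.0.0.0 - 111.255.255.255)
  108.0.0.0/8 (108.0.0.0 - 108.255.255.255)
  108.192.0.0/11 (108.192.0.0 - 108.223.255.255)
  108.215.208.0/21 (108.215.208.0 - 108.215.215.255)
Most specific is 108.215.208.0/21.

108.215.208.0/21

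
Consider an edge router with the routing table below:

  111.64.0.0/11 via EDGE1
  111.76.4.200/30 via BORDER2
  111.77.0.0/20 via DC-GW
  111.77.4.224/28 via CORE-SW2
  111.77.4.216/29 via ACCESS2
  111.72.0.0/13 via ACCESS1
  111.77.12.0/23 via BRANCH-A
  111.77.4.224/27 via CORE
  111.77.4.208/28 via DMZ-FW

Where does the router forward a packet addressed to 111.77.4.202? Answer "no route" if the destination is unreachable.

DC-GW

Routes whose prefix contains 111.77.4.202:
  111.64.0.0/11 (111.64.0.0 - 111.95.255.255) -> EDGE1
  111.72.0.0/13 (111.72.0.0 - 111.79.255.255) -> ACCESS1
  111.77.0.0/20 (111.77.0.0 - 111.77.15.255) -> DC-GW
More-specific entries that do NOT match:
  111.76.4.200/30 (111.76.4.200 - 111.76.4.203) does not contain 111.77.4.202
  111.77.4.216/29 (111.77.4.216 - 111.77.4.223) does not contain 111.77.4.202
  111.77.4.224/28 (111.77.4.224 - 111.77.4.239) does not contain 111.77.4.202
  111.77.4.208/28 (111.77.4.208 - 111.77.4.223) does not contain 111.77.4.202
  111.77.4.224/27 (111.77.4.224 - 111.77.4.255) does not contain 111.77.4.202
  111.77.12.0/23 (111.77.12.0 - 111.77.13.255) does not contain 111.77.4.202
Longest matching prefix is /20 -> next hop DC-GW.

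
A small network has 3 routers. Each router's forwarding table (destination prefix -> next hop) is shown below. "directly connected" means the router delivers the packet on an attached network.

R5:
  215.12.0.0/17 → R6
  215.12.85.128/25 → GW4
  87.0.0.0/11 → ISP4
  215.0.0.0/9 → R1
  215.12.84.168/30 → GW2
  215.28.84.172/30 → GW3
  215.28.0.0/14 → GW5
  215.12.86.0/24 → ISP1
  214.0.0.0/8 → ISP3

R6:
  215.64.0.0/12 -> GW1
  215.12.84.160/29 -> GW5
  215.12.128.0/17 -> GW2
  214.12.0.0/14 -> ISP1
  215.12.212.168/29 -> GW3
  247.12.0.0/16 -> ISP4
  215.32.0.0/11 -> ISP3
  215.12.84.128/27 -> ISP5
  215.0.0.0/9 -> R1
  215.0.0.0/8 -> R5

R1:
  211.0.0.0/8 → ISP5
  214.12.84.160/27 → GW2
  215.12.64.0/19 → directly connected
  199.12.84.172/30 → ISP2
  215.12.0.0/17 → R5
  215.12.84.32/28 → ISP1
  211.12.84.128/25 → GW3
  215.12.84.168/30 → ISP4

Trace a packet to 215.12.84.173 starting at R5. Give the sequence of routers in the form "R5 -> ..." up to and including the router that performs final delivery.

R5 -> R6 -> R1

At R5: longest match for 215.12.84.173 is 215.12.0.0/17 -> R6
At R6: longest match for 215.12.84.173 is 215.0.0.0/9 -> R1
At R1: longest match for 215.12.84.173 is 215.12.64.0/19 -> directly connected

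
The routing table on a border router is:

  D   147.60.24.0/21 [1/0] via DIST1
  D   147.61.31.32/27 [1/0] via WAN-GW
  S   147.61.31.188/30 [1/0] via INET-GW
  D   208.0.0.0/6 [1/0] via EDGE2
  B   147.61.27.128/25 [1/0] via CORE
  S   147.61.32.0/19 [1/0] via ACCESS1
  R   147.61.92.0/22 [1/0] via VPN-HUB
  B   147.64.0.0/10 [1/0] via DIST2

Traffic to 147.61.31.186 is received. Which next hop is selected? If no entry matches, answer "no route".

no route

No entry's prefix contains 147.61.31.186; there is no default route.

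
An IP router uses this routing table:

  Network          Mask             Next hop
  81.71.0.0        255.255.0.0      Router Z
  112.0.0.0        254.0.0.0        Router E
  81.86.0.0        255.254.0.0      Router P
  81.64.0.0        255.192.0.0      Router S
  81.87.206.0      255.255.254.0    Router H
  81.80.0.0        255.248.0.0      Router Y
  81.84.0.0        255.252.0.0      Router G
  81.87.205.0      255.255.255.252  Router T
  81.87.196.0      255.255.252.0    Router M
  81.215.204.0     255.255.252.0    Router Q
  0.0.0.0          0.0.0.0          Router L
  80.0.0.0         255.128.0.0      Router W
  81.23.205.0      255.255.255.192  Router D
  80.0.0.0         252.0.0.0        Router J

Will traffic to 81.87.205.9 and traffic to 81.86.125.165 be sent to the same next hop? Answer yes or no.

yes

81.87.205.9: longest match 81.86.0.0/15 -> Router P
81.86.125.165: longest match 81.86.0.0/15 -> Router P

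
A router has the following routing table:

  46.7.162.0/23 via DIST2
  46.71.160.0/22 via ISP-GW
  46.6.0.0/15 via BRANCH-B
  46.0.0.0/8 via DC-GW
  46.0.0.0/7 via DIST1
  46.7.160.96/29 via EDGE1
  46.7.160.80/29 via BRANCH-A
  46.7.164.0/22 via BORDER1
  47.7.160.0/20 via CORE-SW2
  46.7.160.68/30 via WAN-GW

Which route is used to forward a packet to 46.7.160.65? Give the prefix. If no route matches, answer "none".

Entries matching 46.7.160.65:
  46.0.0.0/7 (46.0.0.0 - 47.255.255.255)
  46.0.0.0/8 (46.0.0.0 - 46.255.255.255)
  46.6.0.0/15 (46.6.0.0 - 46.7.255.255)
Most specific is 46.6.0.0/15.

46.6.0.0/15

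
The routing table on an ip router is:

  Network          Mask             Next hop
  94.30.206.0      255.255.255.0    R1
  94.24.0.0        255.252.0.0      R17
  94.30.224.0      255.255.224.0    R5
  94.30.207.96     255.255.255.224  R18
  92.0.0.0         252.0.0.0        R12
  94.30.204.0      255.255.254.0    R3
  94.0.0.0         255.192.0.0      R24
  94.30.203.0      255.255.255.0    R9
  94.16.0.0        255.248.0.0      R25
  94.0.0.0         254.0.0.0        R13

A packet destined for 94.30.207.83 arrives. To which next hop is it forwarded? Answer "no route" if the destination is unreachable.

Routes whose prefix contains 94.30.207.83:
  92.0.0.0/6 (92.0.0.0 - 95.255.255.255) -> R12
  94.0.0.0/7 (94.0.0.0 - 95.255.255.255) -> R13
  94.0.0.0/10 (94.0.0.0 - 94.63.255.255) -> R24
More-specific entries that do NOT match:
  94.30.207.96/27 (94.30.207.96 - 94.30.207.127) does not contain 94.30.207.83
  94.30.206.0/24 (94.30.206.0 - 94.30.206.255) does not contain 94.30.207.83
  94.30.203.0/24 (94.30.203.0 - 94.30.203.255) does not contain 94.30.207.83
  94.30.204.0/23 (94.30.204.0 - 94.30.205.255) does not contain 94.30.207.83
  94.30.224.0/19 (94.30.224.0 - 94.30.255.255) does not contain 94.30.207.83
  94.24.0.0/14 (94.24.0.0 - 94.27.255.255) does not contain 94.30.207.83
  94.16.0.0/13 (94.16.0.0 - 94.23.255.255) does not contain 94.30.207.83
Longest matching prefix is /10 -> next hop R24.

R24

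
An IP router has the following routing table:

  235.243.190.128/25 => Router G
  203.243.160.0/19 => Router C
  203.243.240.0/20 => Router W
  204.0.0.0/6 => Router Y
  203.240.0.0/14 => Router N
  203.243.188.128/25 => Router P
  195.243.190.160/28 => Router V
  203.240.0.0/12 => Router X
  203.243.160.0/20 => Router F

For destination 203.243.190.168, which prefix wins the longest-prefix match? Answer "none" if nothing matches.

203.243.160.0/19

Entries matching 203.243.190.168:
  203.240.0.0/12 (203.240.0.0 - 203.255.255.255)
  203.240.0.0/14 (203.240.0.0 - 203.243.255.255)
  203.243.160.0/19 (203.243.160.0 - 203.243.191.255)
Most specific is 203.243.160.0/19.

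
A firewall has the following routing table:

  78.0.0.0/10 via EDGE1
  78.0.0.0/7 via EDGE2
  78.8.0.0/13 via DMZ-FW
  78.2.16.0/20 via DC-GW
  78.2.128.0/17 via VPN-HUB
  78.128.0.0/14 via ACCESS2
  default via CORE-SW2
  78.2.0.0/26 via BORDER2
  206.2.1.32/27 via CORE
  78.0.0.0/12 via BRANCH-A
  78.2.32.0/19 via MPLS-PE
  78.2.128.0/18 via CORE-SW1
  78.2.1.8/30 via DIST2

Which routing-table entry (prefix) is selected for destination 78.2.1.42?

78.0.0.0/12

Entries matching 78.2.1.42:
  0.0.0.0/0 (default, matches everything)
  78.0.0.0/7 (78.0.0.0 - 79.255.255.255)
  78.0.0.0/10 (78.0.0.0 - 78.63.255.255)
  78.0.0.0/12 (78.0.0.0 - 78.15.255.255)
Most specific is 78.0.0.0/12.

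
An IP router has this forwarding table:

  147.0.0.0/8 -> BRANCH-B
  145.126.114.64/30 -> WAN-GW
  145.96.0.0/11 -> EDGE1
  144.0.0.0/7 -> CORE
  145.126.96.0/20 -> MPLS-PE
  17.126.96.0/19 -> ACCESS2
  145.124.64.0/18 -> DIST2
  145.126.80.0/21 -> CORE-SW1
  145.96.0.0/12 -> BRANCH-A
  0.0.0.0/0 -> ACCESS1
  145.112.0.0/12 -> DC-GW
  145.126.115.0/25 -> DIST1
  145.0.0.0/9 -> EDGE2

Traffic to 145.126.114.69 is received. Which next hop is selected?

Routes whose prefix contains 145.126.114.69:
  0.0.0.0/0 (default, matches everything) -> ACCESS1
  144.0.0.0/7 (144.0.0.0 - 145.255.255.255) -> CORE
  145.0.0.0/9 (145.0.0.0 - 145.127.255.255) -> EDGE2
  145.96.0.0/11 (145.96.0.0 - 145.127.255.255) -> EDGE1
  145.112.0.0/12 (145.112.0.0 - 145.127.255.255) -> DC-GW
More-specific entries that do NOT match:
  145.126.114.64/30 (145.126.114.64 - 145.126.114.67) does not contain 145.126.114.69
  145.126.115.0/25 (145.126.115.0 - 145.126.115.127) does not contain 145.126.114.69
  145.126.80.0/21 (145.126.80.0 - 145.126.87.255) does not contain 145.126.114.69
  145.126.96.0/20 (145.126.96.0 - 145.126.111.255) does not contain 145.126.114.69
  17.126.96.0/19 (17.126.96.0 - 17.126.127.255) does not contain 145.126.114.69
  145.124.64.0/18 (145.124.64.0 - 145.124.127.255) does not contain 145.126.114.69
Longest matching prefix is /12 -> next hop DC-GW.

DC-GW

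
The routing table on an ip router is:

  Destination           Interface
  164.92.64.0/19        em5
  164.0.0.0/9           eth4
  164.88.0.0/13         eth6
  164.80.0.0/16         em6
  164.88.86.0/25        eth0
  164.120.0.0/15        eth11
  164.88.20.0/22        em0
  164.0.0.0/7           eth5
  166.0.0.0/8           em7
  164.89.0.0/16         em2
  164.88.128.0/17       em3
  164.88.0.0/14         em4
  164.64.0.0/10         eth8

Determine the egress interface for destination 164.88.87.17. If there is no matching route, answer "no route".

Routes whose prefix contains 164.88.87.17:
  164.0.0.0/7 (164.0.0.0 - 165.255.255.255) -> eth5
  164.0.0.0/9 (164.0.0.0 - 164.127.255.255) -> eth4
  164.64.0.0/10 (164.64.0.0 - 164.127.255.255) -> eth8
  164.88.0.0/13 (164.88.0.0 - 164.95.255.255) -> eth6
  164.88.0.0/14 (164.88.0.0 - 164.91.255.255) -> em4
More-specific entries that do NOT match:
  164.88.86.0/25 (164.88.86.0 - 164.88.86.127) does not contain 164.88.87.17
  164.88.20.0/22 (164.88.20.0 - 164.88.23.255) does not contain 164.88.87.17
  164.92.64.0/19 (164.92.64.0 - 164.92.95.255) does not contain 164.88.87.17
  164.88.128.0/17 (164.88.128.0 - 164.88.255.255) does not contain 164.88.87.17
  164.80.0.0/16 (164.80.0.0 - 164.80.255.255) does not contain 164.88.87.17
  164.89.0.0/16 (164.89.0.0 - 164.89.255.255) does not contain 164.88.87.17
  164.120.0.0/15 (164.120.0.0 - 164.121.255.255) does not contain 164.88.87.17
Longest matching prefix is /14 -> interface em4.

em4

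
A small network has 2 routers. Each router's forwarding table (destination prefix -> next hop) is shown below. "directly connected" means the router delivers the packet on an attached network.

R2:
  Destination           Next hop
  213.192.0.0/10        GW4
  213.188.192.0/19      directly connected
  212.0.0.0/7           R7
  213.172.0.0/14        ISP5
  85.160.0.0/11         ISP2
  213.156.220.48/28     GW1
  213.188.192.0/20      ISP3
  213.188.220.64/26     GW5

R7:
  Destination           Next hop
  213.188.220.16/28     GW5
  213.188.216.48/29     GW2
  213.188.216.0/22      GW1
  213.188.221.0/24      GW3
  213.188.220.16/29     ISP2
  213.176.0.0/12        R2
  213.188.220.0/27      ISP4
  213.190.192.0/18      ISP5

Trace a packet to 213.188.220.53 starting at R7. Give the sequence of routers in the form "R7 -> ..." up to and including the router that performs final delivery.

R7 -> R2

At R7: longest match for 213.188.220.53 is 213.176.0.0/12 -> R2
At R2: longest match for 213.188.220.53 is 213.188.192.0/19 -> directly connected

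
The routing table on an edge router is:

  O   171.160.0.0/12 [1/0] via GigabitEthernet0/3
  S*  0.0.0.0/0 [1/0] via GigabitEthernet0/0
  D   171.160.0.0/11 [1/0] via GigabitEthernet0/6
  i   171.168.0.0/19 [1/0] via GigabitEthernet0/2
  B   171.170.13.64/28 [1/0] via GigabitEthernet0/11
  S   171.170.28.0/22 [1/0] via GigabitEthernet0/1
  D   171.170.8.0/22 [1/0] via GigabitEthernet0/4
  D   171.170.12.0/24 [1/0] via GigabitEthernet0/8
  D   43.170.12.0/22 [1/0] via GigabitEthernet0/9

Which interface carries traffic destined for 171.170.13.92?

GigabitEthernet0/3

Routes whose prefix contains 171.170.13.92:
  0.0.0.0/0 (default, matches everything) -> GigabitEthernet0/0
  171.160.0.0/11 (171.160.0.0 - 171.191.255.255) -> GigabitEthernet0/6
  171.160.0.0/12 (171.160.0.0 - 171.175.255.255) -> GigabitEthernet0/3
More-specific entries that do NOT match:
  171.170.13.64/28 (171.170.13.64 - 171.170.13.79) does not contain 171.170.13.92
  171.170.12.0/24 (171.170.12.0 - 171.170.12.255) does not contain 171.170.13.92
  171.170.28.0/22 (171.170.28.0 - 171.170.31.255) does not contain 171.170.13.92
  171.170.8.0/22 (171.170.8.0 - 171.170.11.255) does not contain 171.170.13.92
  43.170.12.0/22 (43.170.12.0 - 43.170.15.255) does not contain 171.170.13.92
  171.168.0.0/19 (171.168.0.0 - 171.168.31.255) does not contain 171.170.13.92
Longest matching prefix is /12 -> interface GigabitEthernet0/3.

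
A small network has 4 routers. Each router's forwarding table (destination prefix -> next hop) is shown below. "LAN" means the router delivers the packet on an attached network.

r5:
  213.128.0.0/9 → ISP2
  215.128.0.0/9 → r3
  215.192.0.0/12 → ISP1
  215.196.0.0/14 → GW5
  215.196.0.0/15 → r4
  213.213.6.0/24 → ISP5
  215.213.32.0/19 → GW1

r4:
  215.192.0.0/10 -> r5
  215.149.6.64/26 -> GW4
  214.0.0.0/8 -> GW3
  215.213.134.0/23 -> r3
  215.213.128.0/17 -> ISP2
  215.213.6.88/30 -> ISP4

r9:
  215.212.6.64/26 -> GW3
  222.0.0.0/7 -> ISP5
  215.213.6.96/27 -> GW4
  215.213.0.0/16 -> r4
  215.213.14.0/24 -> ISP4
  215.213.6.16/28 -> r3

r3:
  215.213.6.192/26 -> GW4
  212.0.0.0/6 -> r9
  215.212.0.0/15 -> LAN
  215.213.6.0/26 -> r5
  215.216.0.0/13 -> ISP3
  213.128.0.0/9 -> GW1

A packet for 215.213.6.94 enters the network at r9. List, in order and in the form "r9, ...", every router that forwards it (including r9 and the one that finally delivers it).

r9, r4, r5, r3

At r9: longest match for 215.213.6.94 is 215.213.0.0/16 -> r4
At r4: longest match for 215.213.6.94 is 215.192.0.0/10 -> r5
At r5: longest match for 215.213.6.94 is 215.128.0.0/9 -> r3
At r3: longest match for 215.213.6.94 is 215.212.0.0/15 -> LAN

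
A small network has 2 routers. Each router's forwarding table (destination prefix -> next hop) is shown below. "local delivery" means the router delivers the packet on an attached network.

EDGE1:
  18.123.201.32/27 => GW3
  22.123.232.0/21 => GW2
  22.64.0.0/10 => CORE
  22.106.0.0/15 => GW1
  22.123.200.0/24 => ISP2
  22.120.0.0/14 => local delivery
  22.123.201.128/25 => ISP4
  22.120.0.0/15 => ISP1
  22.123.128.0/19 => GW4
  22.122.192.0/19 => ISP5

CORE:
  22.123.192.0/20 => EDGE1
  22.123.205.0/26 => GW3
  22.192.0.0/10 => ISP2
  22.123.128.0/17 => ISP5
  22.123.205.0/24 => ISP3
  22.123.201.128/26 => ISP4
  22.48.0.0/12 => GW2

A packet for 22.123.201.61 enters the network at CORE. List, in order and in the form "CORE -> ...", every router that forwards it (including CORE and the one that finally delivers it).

At CORE: longest match for 22.123.201.61 is 22.123.192.0/20 -> EDGE1
At EDGE1: longest match for 22.123.201.61 is 22.120.0.0/14 -> local delivery

CORE -> EDGE1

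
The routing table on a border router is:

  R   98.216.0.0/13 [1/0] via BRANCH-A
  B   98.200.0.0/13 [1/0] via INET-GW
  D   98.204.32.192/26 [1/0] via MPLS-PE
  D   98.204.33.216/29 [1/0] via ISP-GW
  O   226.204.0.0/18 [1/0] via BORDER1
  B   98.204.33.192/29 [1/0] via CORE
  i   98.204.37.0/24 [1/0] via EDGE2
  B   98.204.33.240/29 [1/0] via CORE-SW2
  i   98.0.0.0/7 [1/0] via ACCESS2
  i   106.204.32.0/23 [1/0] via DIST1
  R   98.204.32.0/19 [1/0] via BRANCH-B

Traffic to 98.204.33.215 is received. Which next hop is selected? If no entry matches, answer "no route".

Routes whose prefix contains 98.204.33.215:
  98.0.0.0/7 (98.0.0.0 - 99.255.255.255) -> ACCESS2
  98.200.0.0/13 (98.200.0.0 - 98.207.255.255) -> INET-GW
  98.204.32.0/19 (98.204.32.0 - 98.204.63.255) -> BRANCH-B
More-specific entries that do NOT match:
  98.204.33.216/29 (98.204.33.216 - 98.204.33.223) does not contain 98.204.33.215
  98.204.33.192/29 (98.204.33.192 - 98.204.33.199) does not contain 98.204.33.215
  98.204.33.240/29 (98.204.33.240 - 98.204.33.247) does not contain 98.204.33.215
  98.204.32.192/26 (98.204.32.192 - 98.204.32.255) does not contain 98.204.33.215
  98.204.37.0/24 (98.204.37.0 - 98.204.37.255) does not contain 98.204.33.215
  106.204.32.0/23 (106.204.32.0 - 106.204.33.255) does not contain 98.204.33.215
Longest matching prefix is /19 -> next hop BRANCH-B.

BRANCH-B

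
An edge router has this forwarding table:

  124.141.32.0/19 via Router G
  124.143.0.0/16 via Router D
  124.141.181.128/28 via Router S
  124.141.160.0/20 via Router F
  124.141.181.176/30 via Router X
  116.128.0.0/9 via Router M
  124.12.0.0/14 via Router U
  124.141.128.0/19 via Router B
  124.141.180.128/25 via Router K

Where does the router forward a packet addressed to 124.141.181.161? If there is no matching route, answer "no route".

no route

No entry's prefix contains 124.141.181.161; there is no default route.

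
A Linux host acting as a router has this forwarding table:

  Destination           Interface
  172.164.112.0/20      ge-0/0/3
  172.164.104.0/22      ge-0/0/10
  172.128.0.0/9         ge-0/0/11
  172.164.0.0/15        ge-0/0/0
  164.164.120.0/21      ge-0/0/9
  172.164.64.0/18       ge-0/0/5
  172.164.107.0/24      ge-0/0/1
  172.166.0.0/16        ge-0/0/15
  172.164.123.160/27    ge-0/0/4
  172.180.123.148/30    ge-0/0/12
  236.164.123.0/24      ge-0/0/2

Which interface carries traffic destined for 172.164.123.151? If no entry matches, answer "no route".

Routes whose prefix contains 172.164.123.151:
  172.128.0.0/9 (172.128.0.0 - 172.255.255.255) -> ge-0/0/11
  172.164.0.0/15 (172.164.0.0 - 172.165.255.255) -> ge-0/0/0
  172.164.64.0/18 (172.164.64.0 - 172.164.127.255) -> ge-0/0/5
  172.164.112.0/20 (172.164.112.0 - 172.164.127.255) -> ge-0/0/3
More-specific entries that do NOT match:
  172.180.123.148/30 (172.180.123.148 - 172.180.123.151) does not contain 172.164.123.151
  172.164.123.160/27 (172.164.123.160 - 172.164.123.191) does not contain 172.164.123.151
  172.164.107.0/24 (172.164.107.0 - 172.164.107.255) does not contain 172.164.123.151
  236.164.123.0/24 (236.164.123.0 - 236.164.123.255) does not contain 172.164.123.151
  172.164.104.0/22 (172.164.104.0 - 172.164.107.255) does not contain 172.164.123.151
  164.164.120.0/21 (164.164.120.0 - 164.164.127.255) does not contain 172.164.123.151
Longest matching prefix is /20 -> interface ge-0/0/3.

ge-0/0/3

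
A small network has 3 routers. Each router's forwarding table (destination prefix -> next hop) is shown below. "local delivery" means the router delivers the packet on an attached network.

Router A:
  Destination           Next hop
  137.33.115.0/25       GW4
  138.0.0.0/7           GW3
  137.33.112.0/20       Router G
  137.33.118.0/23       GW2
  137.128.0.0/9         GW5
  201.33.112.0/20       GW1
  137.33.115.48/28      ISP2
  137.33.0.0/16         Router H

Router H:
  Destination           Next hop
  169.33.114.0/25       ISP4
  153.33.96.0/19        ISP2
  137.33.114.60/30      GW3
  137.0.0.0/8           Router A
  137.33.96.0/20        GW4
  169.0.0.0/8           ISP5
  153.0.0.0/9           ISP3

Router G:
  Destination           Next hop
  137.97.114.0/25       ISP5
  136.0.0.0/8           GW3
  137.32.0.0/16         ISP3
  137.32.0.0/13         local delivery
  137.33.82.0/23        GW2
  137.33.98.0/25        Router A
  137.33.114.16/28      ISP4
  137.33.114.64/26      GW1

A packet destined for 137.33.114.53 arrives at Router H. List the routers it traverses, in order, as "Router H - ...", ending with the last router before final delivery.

At Router H: longest match for 137.33.114.53 is 137.0.0.0/8 -> Router A
At Router A: longest match for 137.33.114.53 is 137.33.112.0/20 -> Router G
At Router G: longest match for 137.33.114.53 is 137.32.0.0/13 -> local delivery

Router H - Router A - Router G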